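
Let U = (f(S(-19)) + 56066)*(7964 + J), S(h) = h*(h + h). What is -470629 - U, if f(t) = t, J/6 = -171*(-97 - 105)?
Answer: -12222156837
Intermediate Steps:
J = 207252 (J = 6*(-171*(-97 - 105)) = 6*(-171*(-202)) = 6*34542 = 207252)
S(h) = 2*h² (S(h) = h*(2*h) = 2*h²)
U = 12221686208 (U = (2*(-19)² + 56066)*(7964 + 207252) = (2*361 + 56066)*215216 = (722 + 56066)*215216 = 56788*215216 = 12221686208)
-470629 - U = -470629 - 1*12221686208 = -470629 - 12221686208 = -12222156837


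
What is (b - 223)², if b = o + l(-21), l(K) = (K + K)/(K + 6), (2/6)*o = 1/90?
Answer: 1745041/36 ≈ 48473.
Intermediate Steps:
o = 1/30 (o = 3/90 = 3*(1/90) = 1/30 ≈ 0.033333)
l(K) = 2*K/(6 + K) (l(K) = (2*K)/(6 + K) = 2*K/(6 + K))
b = 17/6 (b = 1/30 + 2*(-21)/(6 - 21) = 1/30 + 2*(-21)/(-15) = 1/30 + 2*(-21)*(-1/15) = 1/30 + 14/5 = 17/6 ≈ 2.8333)
(b - 223)² = (17/6 - 223)² = (-1321/6)² = 1745041/36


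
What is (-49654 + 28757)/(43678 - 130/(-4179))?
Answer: -87328563/182530492 ≈ -0.47843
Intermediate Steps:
(-49654 + 28757)/(43678 - 130/(-4179)) = -20897/(43678 - 130*(-1/4179)) = -20897/(43678 + 130/4179) = -20897/182530492/4179 = -20897*4179/182530492 = -87328563/182530492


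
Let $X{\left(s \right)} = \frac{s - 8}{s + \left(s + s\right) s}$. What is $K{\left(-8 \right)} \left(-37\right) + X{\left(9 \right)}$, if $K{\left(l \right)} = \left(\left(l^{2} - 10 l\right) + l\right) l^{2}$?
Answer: $- \frac{55070207}{171} \approx -3.2205 \cdot 10^{5}$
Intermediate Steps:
$K{\left(l \right)} = l^{2} \left(l^{2} - 9 l\right)$ ($K{\left(l \right)} = \left(l^{2} - 9 l\right) l^{2} = l^{2} \left(l^{2} - 9 l\right)$)
$X{\left(s \right)} = \frac{-8 + s}{s + 2 s^{2}}$ ($X{\left(s \right)} = \frac{-8 + s}{s + 2 s s} = \frac{-8 + s}{s + 2 s^{2}}$)
$K{\left(-8 \right)} \left(-37\right) + X{\left(9 \right)} = \left(-8\right)^{3} \left(-9 - 8\right) \left(-37\right) + \frac{-8 + 9}{9 \left(1 + 2 \cdot 9\right)} = \left(-512\right) \left(-17\right) \left(-37\right) + \frac{1}{9} \frac{1}{1 + 18} \cdot 1 = 8704 \left(-37\right) + \frac{1}{9} \cdot \frac{1}{19} \cdot 1 = -322048 + \frac{1}{9} \cdot \frac{1}{19} \cdot 1 = -322048 + \frac{1}{171} = - \frac{55070207}{171}$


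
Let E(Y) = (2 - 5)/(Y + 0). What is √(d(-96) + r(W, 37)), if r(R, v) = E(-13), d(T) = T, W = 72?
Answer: I*√16185/13 ≈ 9.7862*I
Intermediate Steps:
E(Y) = -3/Y
r(R, v) = 3/13 (r(R, v) = -3/(-13) = -3*(-1/13) = 3/13)
√(d(-96) + r(W, 37)) = √(-96 + 3/13) = √(-1245/13) = I*√16185/13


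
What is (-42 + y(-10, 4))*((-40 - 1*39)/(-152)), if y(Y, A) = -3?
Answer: -3555/152 ≈ -23.388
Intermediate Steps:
(-42 + y(-10, 4))*((-40 - 1*39)/(-152)) = (-42 - 3)*((-40 - 1*39)/(-152)) = -45*(-40 - 39)*(-1)/152 = -(-3555)*(-1)/152 = -45*79/152 = -3555/152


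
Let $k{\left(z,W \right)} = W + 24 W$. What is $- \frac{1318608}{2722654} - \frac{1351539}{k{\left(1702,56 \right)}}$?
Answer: $- \frac{262972793979}{272265400} \approx -965.87$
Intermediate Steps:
$k{\left(z,W \right)} = 25 W$
$- \frac{1318608}{2722654} - \frac{1351539}{k{\left(1702,56 \right)}} = - \frac{1318608}{2722654} - \frac{1351539}{25 \cdot 56} = \left(-1318608\right) \frac{1}{2722654} - \frac{1351539}{1400} = - \frac{659304}{1361327} - \frac{193077}{200} = - \frac{262972793979}{272265400}$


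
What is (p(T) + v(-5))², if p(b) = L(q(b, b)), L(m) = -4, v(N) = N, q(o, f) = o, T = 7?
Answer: 81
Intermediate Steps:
p(b) = -4
(p(T) + v(-5))² = (-4 - 5)² = (-9)² = 81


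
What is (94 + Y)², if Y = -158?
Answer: 4096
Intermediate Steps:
(94 + Y)² = (94 - 158)² = (-64)² = 4096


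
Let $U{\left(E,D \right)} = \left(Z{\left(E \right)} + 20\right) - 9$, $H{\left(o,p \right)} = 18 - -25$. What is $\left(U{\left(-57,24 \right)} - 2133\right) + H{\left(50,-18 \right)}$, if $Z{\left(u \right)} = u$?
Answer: $-2136$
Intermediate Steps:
$H{\left(o,p \right)} = 43$ ($H{\left(o,p \right)} = 18 + 25 = 43$)
$U{\left(E,D \right)} = 11 + E$ ($U{\left(E,D \right)} = \left(E + 20\right) - 9 = \left(20 + E\right) - 9 = 11 + E$)
$\left(U{\left(-57,24 \right)} - 2133\right) + H{\left(50,-18 \right)} = \left(\left(11 - 57\right) - 2133\right) + 43 = \left(-46 - 2133\right) + 43 = -2179 + 43 = -2136$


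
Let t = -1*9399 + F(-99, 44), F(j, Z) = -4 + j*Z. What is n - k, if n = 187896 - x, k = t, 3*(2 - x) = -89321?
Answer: 515638/3 ≈ 1.7188e+5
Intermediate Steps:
F(j, Z) = -4 + Z*j
x = 89327/3 (x = 2 - ⅓*(-89321) = 2 + 89321/3 = 89327/3 ≈ 29776.)
t = -13759 (t = -1*9399 + (-4 + 44*(-99)) = -9399 + (-4 - 4356) = -9399 - 4360 = -13759)
k = -13759
n = 474361/3 (n = 187896 - 1*89327/3 = 187896 - 89327/3 = 474361/3 ≈ 1.5812e+5)
n - k = 474361/3 - 1*(-13759) = 474361/3 + 13759 = 515638/3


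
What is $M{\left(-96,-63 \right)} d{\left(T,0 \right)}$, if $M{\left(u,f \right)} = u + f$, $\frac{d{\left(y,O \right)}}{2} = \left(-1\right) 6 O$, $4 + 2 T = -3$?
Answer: $0$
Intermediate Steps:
$T = - \frac{7}{2}$ ($T = -2 + \frac{1}{2} \left(-3\right) = -2 - \frac{3}{2} = - \frac{7}{2} \approx -3.5$)
$d{\left(y,O \right)} = - 12 O$ ($d{\left(y,O \right)} = 2 \left(-1\right) 6 O = 2 \left(- 6 O\right) = - 12 O$)
$M{\left(u,f \right)} = f + u$
$M{\left(-96,-63 \right)} d{\left(T,0 \right)} = \left(-63 - 96\right) \left(\left(-12\right) 0\right) = \left(-159\right) 0 = 0$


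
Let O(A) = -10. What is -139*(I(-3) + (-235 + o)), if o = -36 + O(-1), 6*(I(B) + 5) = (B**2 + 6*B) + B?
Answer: 40032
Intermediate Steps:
I(B) = -5 + B**2/6 + 7*B/6 (I(B) = -5 + ((B**2 + 6*B) + B)/6 = -5 + (B**2 + 7*B)/6 = -5 + (B**2/6 + 7*B/6) = -5 + B**2/6 + 7*B/6)
o = -46 (o = -36 - 10 = -46)
-139*(I(-3) + (-235 + o)) = -139*((-5 + (1/6)*(-3)**2 + (7/6)*(-3)) + (-235 - 46)) = -139*((-5 + (1/6)*9 - 7/2) - 281) = -139*((-5 + 3/2 - 7/2) - 281) = -139*(-7 - 281) = -139*(-288) = 40032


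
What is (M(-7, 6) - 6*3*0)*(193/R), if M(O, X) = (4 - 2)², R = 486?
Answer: 386/243 ≈ 1.5885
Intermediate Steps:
M(O, X) = 4 (M(O, X) = 2² = 4)
(M(-7, 6) - 6*3*0)*(193/R) = (4 - 6*3*0)*(193/486) = (4 - 18*0)*(193*(1/486)) = (4 - 1*0)*(193/486) = (4 + 0)*(193/486) = 4*(193/486) = 386/243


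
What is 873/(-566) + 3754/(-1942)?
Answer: -1910065/549586 ≈ -3.4755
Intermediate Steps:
873/(-566) + 3754/(-1942) = 873*(-1/566) + 3754*(-1/1942) = -873/566 - 1877/971 = -1910065/549586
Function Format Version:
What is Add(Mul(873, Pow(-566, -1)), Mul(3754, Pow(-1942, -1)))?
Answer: Rational(-1910065, 549586) ≈ -3.4755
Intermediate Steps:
Add(Mul(873, Pow(-566, -1)), Mul(3754, Pow(-1942, -1))) = Add(Mul(873, Rational(-1, 566)), Mul(3754, Rational(-1, 1942))) = Add(Rational(-873, 566), Rational(-1877, 971)) = Rational(-1910065, 549586)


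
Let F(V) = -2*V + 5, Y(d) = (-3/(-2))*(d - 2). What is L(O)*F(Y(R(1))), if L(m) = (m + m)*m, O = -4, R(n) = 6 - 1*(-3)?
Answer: -512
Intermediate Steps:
R(n) = 9 (R(n) = 6 + 3 = 9)
Y(d) = -3 + 3*d/2 (Y(d) = (-3*(-1/2))*(-2 + d) = 3*(-2 + d)/2 = -3 + 3*d/2)
L(m) = 2*m**2 (L(m) = (2*m)*m = 2*m**2)
F(V) = 5 - 2*V
L(O)*F(Y(R(1))) = (2*(-4)**2)*(5 - 2*(-3 + (3/2)*9)) = (2*16)*(5 - 2*(-3 + 27/2)) = 32*(5 - 2*21/2) = 32*(5 - 21) = 32*(-16) = -512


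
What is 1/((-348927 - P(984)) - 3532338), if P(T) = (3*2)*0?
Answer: -1/3881265 ≈ -2.5765e-7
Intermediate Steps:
P(T) = 0 (P(T) = 6*0 = 0)
1/((-348927 - P(984)) - 3532338) = 1/((-348927 - 1*0) - 3532338) = 1/((-348927 + 0) - 3532338) = 1/(-348927 - 3532338) = 1/(-3881265) = -1/3881265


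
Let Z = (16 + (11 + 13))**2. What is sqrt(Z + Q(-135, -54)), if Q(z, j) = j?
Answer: sqrt(1546) ≈ 39.319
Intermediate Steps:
Z = 1600 (Z = (16 + 24)**2 = 40**2 = 1600)
sqrt(Z + Q(-135, -54)) = sqrt(1600 - 54) = sqrt(1546)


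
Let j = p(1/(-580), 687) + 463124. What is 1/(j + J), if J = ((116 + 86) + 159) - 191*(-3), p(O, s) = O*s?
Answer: 580/269152953 ≈ 2.1549e-6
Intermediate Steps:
j = 268611233/580 (j = 687/(-580) + 463124 = -1/580*687 + 463124 = -687/580 + 463124 = 268611233/580 ≈ 4.6312e+5)
J = 934 (J = (202 + 159) + 573 = 361 + 573 = 934)
1/(j + J) = 1/(268611233/580 + 934) = 1/(269152953/580) = 580/269152953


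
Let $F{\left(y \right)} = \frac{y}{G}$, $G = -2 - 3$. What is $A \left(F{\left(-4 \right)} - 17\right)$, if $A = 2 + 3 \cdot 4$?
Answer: $- \frac{1134}{5} \approx -226.8$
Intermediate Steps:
$G = -5$ ($G = -2 - 3 = -5$)
$F{\left(y \right)} = - \frac{y}{5}$ ($F{\left(y \right)} = \frac{y}{-5} = y \left(- \frac{1}{5}\right) = - \frac{y}{5}$)
$A = 14$ ($A = 2 + 12 = 14$)
$A \left(F{\left(-4 \right)} - 17\right) = 14 \left(\left(- \frac{1}{5}\right) \left(-4\right) - 17\right) = 14 \left(\frac{4}{5} - 17\right) = 14 \left(- \frac{81}{5}\right) = - \frac{1134}{5}$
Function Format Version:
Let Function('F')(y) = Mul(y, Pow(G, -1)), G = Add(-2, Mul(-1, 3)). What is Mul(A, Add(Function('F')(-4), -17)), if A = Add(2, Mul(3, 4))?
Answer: Rational(-1134, 5) ≈ -226.80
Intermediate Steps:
G = -5 (G = Add(-2, -3) = -5)
Function('F')(y) = Mul(Rational(-1, 5), y) (Function('F')(y) = Mul(y, Pow(-5, -1)) = Mul(y, Rational(-1, 5)) = Mul(Rational(-1, 5), y))
A = 14 (A = Add(2, 12) = 14)
Mul(A, Add(Function('F')(-4), -17)) = Mul(14, Add(Mul(Rational(-1, 5), -4), -17)) = Mul(14, Add(Rational(4, 5), -17)) = Mul(14, Rational(-81, 5)) = Rational(-1134, 5)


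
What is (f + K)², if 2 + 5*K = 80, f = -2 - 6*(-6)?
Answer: 61504/25 ≈ 2460.2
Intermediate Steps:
f = 34 (f = -2 + 36 = 34)
K = 78/5 (K = -⅖ + (⅕)*80 = -⅖ + 16 = 78/5 ≈ 15.600)
(f + K)² = (34 + 78/5)² = (248/5)² = 61504/25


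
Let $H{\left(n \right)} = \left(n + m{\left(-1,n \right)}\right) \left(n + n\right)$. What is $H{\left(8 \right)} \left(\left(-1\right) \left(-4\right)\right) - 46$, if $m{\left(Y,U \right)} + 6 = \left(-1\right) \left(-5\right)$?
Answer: $402$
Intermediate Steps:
$m{\left(Y,U \right)} = -1$ ($m{\left(Y,U \right)} = -6 - -5 = -6 + 5 = -1$)
$H{\left(n \right)} = 2 n \left(-1 + n\right)$ ($H{\left(n \right)} = \left(n - 1\right) \left(n + n\right) = \left(-1 + n\right) 2 n = 2 n \left(-1 + n\right)$)
$H{\left(8 \right)} \left(\left(-1\right) \left(-4\right)\right) - 46 = 2 \cdot 8 \left(-1 + 8\right) \left(\left(-1\right) \left(-4\right)\right) - 46 = 2 \cdot 8 \cdot 7 \cdot 4 - 46 = 112 \cdot 4 - 46 = 448 - 46 = 402$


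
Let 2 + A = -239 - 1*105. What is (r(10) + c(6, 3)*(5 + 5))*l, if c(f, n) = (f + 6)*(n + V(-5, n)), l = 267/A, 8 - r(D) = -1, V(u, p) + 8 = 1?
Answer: 125757/346 ≈ 363.46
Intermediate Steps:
V(u, p) = -7 (V(u, p) = -8 + 1 = -7)
r(D) = 9 (r(D) = 8 - 1*(-1) = 8 + 1 = 9)
A = -346 (A = -2 + (-239 - 1*105) = -2 + (-239 - 105) = -2 - 344 = -346)
l = -267/346 (l = 267/(-346) = 267*(-1/346) = -267/346 ≈ -0.77168)
c(f, n) = (-7 + n)*(6 + f) (c(f, n) = (f + 6)*(n - 7) = (6 + f)*(-7 + n) = (-7 + n)*(6 + f))
(r(10) + c(6, 3)*(5 + 5))*l = (9 + (-42 - 7*6 + 6*3 + 6*3)*(5 + 5))*(-267/346) = (9 + (-42 - 42 + 18 + 18)*10)*(-267/346) = (9 - 48*10)*(-267/346) = (9 - 480)*(-267/346) = -471*(-267/346) = 125757/346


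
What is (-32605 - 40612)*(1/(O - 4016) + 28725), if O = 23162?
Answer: -40267069363667/19146 ≈ -2.1032e+9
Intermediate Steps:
(-32605 - 40612)*(1/(O - 4016) + 28725) = (-32605 - 40612)*(1/(23162 - 4016) + 28725) = -73217*(1/19146 + 28725) = -73217*549968851/19146 = -40267069363667/19146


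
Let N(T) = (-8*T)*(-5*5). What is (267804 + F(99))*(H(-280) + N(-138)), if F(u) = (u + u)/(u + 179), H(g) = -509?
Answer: -1046353449195/139 ≈ -7.5277e+9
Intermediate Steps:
F(u) = 2*u/(179 + u) (F(u) = (2*u)/(179 + u) = 2*u/(179 + u))
N(T) = 200*T (N(T) = -8*T*(-25) = 200*T)
(267804 + F(99))*(H(-280) + N(-138)) = (267804 + 2*99/(179 + 99))*(-509 + 200*(-138)) = (267804 + 2*99/278)*(-509 - 27600) = (267804 + 2*99*(1/278))*(-28109) = (267804 + 99/139)*(-28109) = (37224855/139)*(-28109) = -1046353449195/139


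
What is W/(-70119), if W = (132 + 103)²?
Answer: -55225/70119 ≈ -0.78759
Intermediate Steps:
W = 55225 (W = 235² = 55225)
W/(-70119) = 55225/(-70119) = 55225*(-1/70119) = -55225/70119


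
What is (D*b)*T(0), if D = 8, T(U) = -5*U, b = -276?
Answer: 0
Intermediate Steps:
(D*b)*T(0) = (8*(-276))*(-5*0) = -2208*0 = 0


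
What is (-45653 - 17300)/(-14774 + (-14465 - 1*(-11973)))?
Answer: 649/178 ≈ 3.6461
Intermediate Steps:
(-45653 - 17300)/(-14774 + (-14465 - 1*(-11973))) = -62953/(-14774 + (-14465 + 11973)) = -62953/(-14774 - 2492) = -62953/(-17266) = -62953*(-1/17266) = 649/178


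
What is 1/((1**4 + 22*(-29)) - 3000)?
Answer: -1/3637 ≈ -0.00027495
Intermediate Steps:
1/((1**4 + 22*(-29)) - 3000) = 1/((1 - 638) - 3000) = 1/(-637 - 3000) = 1/(-3637) = -1/3637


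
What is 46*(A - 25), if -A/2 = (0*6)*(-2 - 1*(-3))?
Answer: -1150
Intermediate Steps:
A = 0 (A = -2*0*6*(-2 - 1*(-3)) = -0*(-2 + 3) = -0 = -2*0 = 0)
46*(A - 25) = 46*(0 - 25) = 46*(-25) = -1150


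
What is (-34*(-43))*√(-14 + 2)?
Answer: 2924*I*√3 ≈ 5064.5*I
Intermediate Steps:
(-34*(-43))*√(-14 + 2) = 1462*√(-12) = 1462*(2*I*√3) = 2924*I*√3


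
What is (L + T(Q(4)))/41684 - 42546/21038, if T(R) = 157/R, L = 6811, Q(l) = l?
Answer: -3258743809/1753895984 ≈ -1.8580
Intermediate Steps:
(L + T(Q(4)))/41684 - 42546/21038 = (6811 + 157/4)/41684 - 42546/21038 = (6811 + 157*(¼))*(1/41684) - 42546*1/21038 = (6811 + 157/4)*(1/41684) - 21273/10519 = (27401/4)*(1/41684) - 21273/10519 = 27401/166736 - 21273/10519 = -3258743809/1753895984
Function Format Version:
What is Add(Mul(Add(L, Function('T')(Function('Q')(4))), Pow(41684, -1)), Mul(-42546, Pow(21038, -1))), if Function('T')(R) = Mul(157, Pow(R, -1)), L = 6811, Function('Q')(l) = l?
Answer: Rational(-3258743809, 1753895984) ≈ -1.8580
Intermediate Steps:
Add(Mul(Add(L, Function('T')(Function('Q')(4))), Pow(41684, -1)), Mul(-42546, Pow(21038, -1))) = Add(Mul(Add(6811, Mul(157, Pow(4, -1))), Pow(41684, -1)), Mul(-42546, Pow(21038, -1))) = Add(Mul(Add(6811, Mul(157, Rational(1, 4))), Rational(1, 41684)), Mul(-42546, Rational(1, 21038))) = Add(Mul(Add(6811, Rational(157, 4)), Rational(1, 41684)), Rational(-21273, 10519)) = Add(Mul(Rational(27401, 4), Rational(1, 41684)), Rational(-21273, 10519)) = Add(Rational(27401, 166736), Rational(-21273, 10519)) = Rational(-3258743809, 1753895984)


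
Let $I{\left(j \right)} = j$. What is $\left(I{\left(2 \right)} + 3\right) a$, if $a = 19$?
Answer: $95$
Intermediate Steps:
$\left(I{\left(2 \right)} + 3\right) a = \left(2 + 3\right) 19 = 5 \cdot 19 = 95$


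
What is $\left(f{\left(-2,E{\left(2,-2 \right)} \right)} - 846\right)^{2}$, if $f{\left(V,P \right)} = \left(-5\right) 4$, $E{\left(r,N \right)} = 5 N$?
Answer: $749956$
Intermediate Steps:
$f{\left(V,P \right)} = -20$
$\left(f{\left(-2,E{\left(2,-2 \right)} \right)} - 846\right)^{2} = \left(-20 - 846\right)^{2} = \left(-866\right)^{2} = 749956$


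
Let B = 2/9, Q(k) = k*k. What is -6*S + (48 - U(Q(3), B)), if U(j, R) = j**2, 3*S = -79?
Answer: 125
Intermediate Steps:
S = -79/3 (S = (1/3)*(-79) = -79/3 ≈ -26.333)
Q(k) = k**2
B = 2/9 (B = 2*(1/9) = 2/9 ≈ 0.22222)
-6*S + (48 - U(Q(3), B)) = -6*(-79/3) + (48 - (3**2)**2) = 158 + (48 - 1*9**2) = 158 + (48 - 1*81) = 158 + (48 - 81) = 158 - 33 = 125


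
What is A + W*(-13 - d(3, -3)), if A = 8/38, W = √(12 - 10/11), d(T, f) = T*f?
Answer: 4/19 - 4*√1342/11 ≈ -13.111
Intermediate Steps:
W = √1342/11 (W = √(12 - 10*1/11) = √(12 - 10/11) = √(122/11) = √1342/11 ≈ 3.3303)
A = 4/19 (A = 8*(1/38) = 4/19 ≈ 0.21053)
A + W*(-13 - d(3, -3)) = 4/19 + (√1342/11)*(-13 - 3*(-3)) = 4/19 + (√1342/11)*(-13 - 1*(-9)) = 4/19 + (√1342/11)*(-13 + 9) = 4/19 + (√1342/11)*(-4) = 4/19 - 4*√1342/11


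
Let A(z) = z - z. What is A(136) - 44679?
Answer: -44679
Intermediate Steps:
A(z) = 0
A(136) - 44679 = 0 - 44679 = -44679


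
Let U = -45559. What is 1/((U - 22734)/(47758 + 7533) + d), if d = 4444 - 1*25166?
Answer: -55291/1145808395 ≈ -4.8255e-5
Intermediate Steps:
d = -20722 (d = 4444 - 25166 = -20722)
1/((U - 22734)/(47758 + 7533) + d) = 1/((-45559 - 22734)/(47758 + 7533) - 20722) = 1/(-68293/55291 - 20722) = 1/(-1145808395/55291) = -55291/1145808395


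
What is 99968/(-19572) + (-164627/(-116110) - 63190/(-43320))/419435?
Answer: -878763316622334763/172046842252196100 ≈ -5.1077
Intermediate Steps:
99968/(-19572) + (-164627/(-116110) - 63190/(-43320))/419435 = 99968*(-1/19572) + (-164627*(-1/116110) - 63190*(-1/43320))*(1/419435) = -24992/4893 + (164627/116110 + 6319/4332)*(1/419435) = -24992/4893 + (723431627/251494260)*(1/419435) = -24992/4893 + 723431627/105485494943100 = -878763316622334763/172046842252196100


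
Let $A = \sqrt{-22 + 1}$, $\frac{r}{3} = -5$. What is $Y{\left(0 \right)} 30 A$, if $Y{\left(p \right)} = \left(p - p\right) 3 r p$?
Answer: $0$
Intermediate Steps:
$r = -15$ ($r = 3 \left(-5\right) = -15$)
$Y{\left(p \right)} = 0$ ($Y{\left(p \right)} = \left(p - p\right) 3 \left(- 15 p\right) = 0 \cdot 3 \left(- 15 p\right) = 0 \left(- 15 p\right) = 0$)
$A = i \sqrt{21}$ ($A = \sqrt{-21} = i \sqrt{21} \approx 4.5826 i$)
$Y{\left(0 \right)} 30 A = 0 \cdot 30 i \sqrt{21} = 0 i \sqrt{21} = 0$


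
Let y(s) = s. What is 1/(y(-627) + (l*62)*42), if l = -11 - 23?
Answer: -1/89163 ≈ -1.1215e-5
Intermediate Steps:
l = -34
1/(y(-627) + (l*62)*42) = 1/(-627 - 34*62*42) = 1/(-627 - 2108*42) = 1/(-627 - 88536) = 1/(-89163) = -1/89163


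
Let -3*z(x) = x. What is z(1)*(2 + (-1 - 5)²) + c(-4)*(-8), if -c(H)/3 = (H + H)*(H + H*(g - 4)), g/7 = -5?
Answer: -87590/3 ≈ -29197.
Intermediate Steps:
g = -35 (g = 7*(-5) = -35)
z(x) = -x/3
c(H) = 228*H² (c(H) = -3*(H + H)*(H + H*(-35 - 4)) = -3*2*H*(H + H*(-39)) = -3*2*H*(H - 39*H) = -3*2*H*(-38*H) = -(-228)*H² = 228*H²)
z(1)*(2 + (-1 - 5)²) + c(-4)*(-8) = (-⅓*1)*(2 + (-1 - 5)²) + (228*(-4)²)*(-8) = -(2 + (-6)²)/3 + (228*16)*(-8) = -(2 + 36)/3 + 3648*(-8) = -⅓*38 - 29184 = -38/3 - 29184 = -87590/3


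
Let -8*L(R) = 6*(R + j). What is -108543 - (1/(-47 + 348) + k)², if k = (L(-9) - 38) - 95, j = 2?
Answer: -181002262737/1449616 ≈ -1.2486e+5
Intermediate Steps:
L(R) = -3/2 - 3*R/4 (L(R) = -3*(R + 2)/4 = -3*(2 + R)/4 = -(12 + 6*R)/8 = -3/2 - 3*R/4)
k = -511/4 (k = ((-3/2 - ¾*(-9)) - 38) - 95 = ((-3/2 + 27/4) - 38) - 95 = (21/4 - 38) - 95 = -131/4 - 95 = -511/4 ≈ -127.75)
-108543 - (1/(-47 + 348) + k)² = -108543 - (1/(-47 + 348) - 511/4)² = -108543 - (1/301 - 511/4)² = -108543 - (-153807/1204)² = -108543 - 1*23656593249/1449616 = -108543 - 23656593249/1449616 = -181002262737/1449616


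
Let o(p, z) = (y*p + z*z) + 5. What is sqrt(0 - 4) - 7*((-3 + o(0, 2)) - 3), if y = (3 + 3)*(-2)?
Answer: -21 + 2*I ≈ -21.0 + 2.0*I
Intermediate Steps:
y = -12 (y = 6*(-2) = -12)
o(p, z) = 5 + z**2 - 12*p (o(p, z) = (-12*p + z*z) + 5 = (-12*p + z**2) + 5 = (z**2 - 12*p) + 5 = 5 + z**2 - 12*p)
sqrt(0 - 4) - 7*((-3 + o(0, 2)) - 3) = sqrt(0 - 4) - 7*((-3 + (5 + 2**2 - 12*0)) - 3) = sqrt(-4) - 7*((-3 + (5 + 4 + 0)) - 3) = 2*I - 7*((-3 + 9) - 3) = 2*I - 7*(6 - 3) = 2*I - 7*3 = 2*I - 21 = -21 + 2*I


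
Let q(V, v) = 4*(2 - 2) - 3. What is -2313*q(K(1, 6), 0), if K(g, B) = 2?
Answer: 6939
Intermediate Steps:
q(V, v) = -3 (q(V, v) = 4*0 - 3 = 0 - 3 = -3)
-2313*q(K(1, 6), 0) = -2313*(-3) = 6939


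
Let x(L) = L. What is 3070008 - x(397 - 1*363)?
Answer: 3069974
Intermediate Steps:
3070008 - x(397 - 1*363) = 3070008 - (397 - 1*363) = 3070008 - (397 - 363) = 3070008 - 1*34 = 3070008 - 34 = 3069974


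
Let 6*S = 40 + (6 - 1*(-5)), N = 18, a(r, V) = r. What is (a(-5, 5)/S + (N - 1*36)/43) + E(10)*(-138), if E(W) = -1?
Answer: 100142/731 ≈ 136.99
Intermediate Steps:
S = 17/2 (S = (40 + (6 - 1*(-5)))/6 = (40 + (6 + 5))/6 = (40 + 11)/6 = (1/6)*51 = 17/2 ≈ 8.5000)
(a(-5, 5)/S + (N - 1*36)/43) + E(10)*(-138) = (-5/17/2 + (18 - 1*36)/43) - 1*(-138) = (-5*2/17 + (18 - 36)*(1/43)) + 138 = (-10/17 - 18*1/43) + 138 = (-10/17 - 18/43) + 138 = -736/731 + 138 = 100142/731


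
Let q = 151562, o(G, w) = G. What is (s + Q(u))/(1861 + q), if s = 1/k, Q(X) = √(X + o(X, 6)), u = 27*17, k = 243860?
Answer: 1/37413732780 + √102/51141 ≈ 0.00019748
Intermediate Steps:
u = 459
Q(X) = √2*√X (Q(X) = √(X + X) = √(2*X) = √2*√X)
s = 1/243860 ≈ 4.1007e-6
(s + Q(u))/(1861 + q) = (1/243860 + √2*√459)/(1861 + 151562) = (1/243860 + √2*(3*√51))/153423 = (1/243860 + 3*√102)*(1/153423) = 1/37413732780 + √102/51141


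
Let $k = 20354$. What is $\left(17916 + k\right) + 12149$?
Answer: $50419$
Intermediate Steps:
$\left(17916 + k\right) + 12149 = \left(17916 + 20354\right) + 12149 = 38270 + 12149 = 50419$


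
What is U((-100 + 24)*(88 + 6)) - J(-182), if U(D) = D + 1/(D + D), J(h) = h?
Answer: -99473057/14288 ≈ -6962.0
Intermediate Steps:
U(D) = D + 1/(2*D)
U((-100 + 24)*(88 + 6)) - J(-182) = ((-100 + 24)*(88 + 6) + 1/(2*(((-100 + 24)*(88 + 6))))) - 1*(-182) = (-76*94 + 1/(2*((-76*94)))) + 182 = (-7144 + (½)/(-7144)) + 182 = (-7144 + (½)*(-1/7144)) + 182 = (-7144 - 1/14288) + 182 = -102073473/14288 + 182 = -99473057/14288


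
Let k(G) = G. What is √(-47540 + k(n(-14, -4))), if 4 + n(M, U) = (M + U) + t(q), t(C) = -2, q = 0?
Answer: 2*I*√11891 ≈ 218.09*I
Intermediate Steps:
n(M, U) = -6 + M + U (n(M, U) = -4 + ((M + U) - 2) = -4 + (-2 + M + U) = -6 + M + U)
√(-47540 + k(n(-14, -4))) = √(-47540 + (-6 - 14 - 4)) = √(-47540 - 24) = √(-47564) = 2*I*√11891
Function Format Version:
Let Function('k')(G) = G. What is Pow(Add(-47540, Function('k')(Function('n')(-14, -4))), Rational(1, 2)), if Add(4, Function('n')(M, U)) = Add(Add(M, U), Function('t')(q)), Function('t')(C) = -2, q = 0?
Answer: Mul(2, I, Pow(11891, Rational(1, 2))) ≈ Mul(218.09, I)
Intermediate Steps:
Function('n')(M, U) = Add(-6, M, U) (Function('n')(M, U) = Add(-4, Add(Add(M, U), -2)) = Add(-4, Add(-2, M, U)) = Add(-6, M, U))
Pow(Add(-47540, Function('k')(Function('n')(-14, -4))), Rational(1, 2)) = Pow(Add(-47540, Add(-6, -14, -4)), Rational(1, 2)) = Pow(Add(-47540, -24), Rational(1, 2)) = Pow(-47564, Rational(1, 2)) = Mul(2, I, Pow(11891, Rational(1, 2)))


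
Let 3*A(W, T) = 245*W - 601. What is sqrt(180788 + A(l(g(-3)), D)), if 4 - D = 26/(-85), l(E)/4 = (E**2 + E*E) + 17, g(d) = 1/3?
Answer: sqrt(15083301)/9 ≈ 431.52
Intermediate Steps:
g(d) = 1/3
l(E) = 68 + 8*E**2 (l(E) = 4*((E**2 + E*E) + 17) = 4*((E**2 + E**2) + 17) = 4*(2*E**2 + 17) = 4*(17 + 2*E**2) = 68 + 8*E**2)
D = 366/85 (D = 4 - 26/(-85) = 4 - 26*(-1)/85 = 4 - 1*(-26/85) = 4 + 26/85 = 366/85 ≈ 4.3059)
A(W, T) = -601/3 + 245*W/3 (A(W, T) = (245*W - 601)/3 = (-601 + 245*W)/3 = -601/3 + 245*W/3)
sqrt(180788 + A(l(g(-3)), D)) = sqrt(180788 + (-601/3 + 245*(68 + 8*(1/3)**2)/3)) = sqrt(180788 + (-601/3 + 245*(68 + 8*(1/9))/3)) = sqrt(180788 + (-601/3 + 245*(68 + 8/9)/3)) = sqrt(180788 + (-601/3 + (245/3)*(620/9))) = sqrt(180788 + (-601/3 + 151900/27)) = sqrt(180788 + 146491/27) = sqrt(5027767/27) = sqrt(15083301)/9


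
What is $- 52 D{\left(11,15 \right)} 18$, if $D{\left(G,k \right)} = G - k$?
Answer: $3744$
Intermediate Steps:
$- 52 D{\left(11,15 \right)} 18 = - 52 \left(11 - 15\right) 18 = \left(-52\right) \left(-4\right) 18 = 208 \cdot 18 = 3744$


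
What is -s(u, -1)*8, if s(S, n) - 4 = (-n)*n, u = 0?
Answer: -24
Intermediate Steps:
s(S, n) = 4 - n² (s(S, n) = 4 + (-n)*n = 4 - n²)
-s(u, -1)*8 = -(4 - 1*(-1)²)*8 = -(4 - 1*1)*8 = -(4 - 1)*8 = -1*3*8 = -3*8 = -24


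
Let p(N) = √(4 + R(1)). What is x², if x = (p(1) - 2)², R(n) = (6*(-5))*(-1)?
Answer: (2 - √34)⁴ ≈ 215.39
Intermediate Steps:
R(n) = 30 (R(n) = -30*(-1) = 30)
p(N) = √34 (p(N) = √(4 + 30) = √34)
x = (-2 + √34)² (x = (√34 - 2)² = (-2 + √34)² ≈ 14.676)
x² = ((2 - √34)²)² = (2 - √34)⁴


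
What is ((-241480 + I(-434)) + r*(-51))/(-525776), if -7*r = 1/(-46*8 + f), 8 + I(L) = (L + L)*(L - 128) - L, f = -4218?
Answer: -7921553673/16878461152 ≈ -0.46933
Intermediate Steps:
I(L) = -8 - L + 2*L*(-128 + L) (I(L) = -8 + ((L + L)*(L - 128) - L) = -8 + ((2*L)*(-128 + L) - L) = -8 + (2*L*(-128 + L) - L) = -8 + (-L + 2*L*(-128 + L)) = -8 - L + 2*L*(-128 + L))
r = 1/32102 (r = -1/(7*(-46*8 - 4218)) = -1/(7*(-368 - 4218)) = -1/7/(-4586) = -1/7*(-1/4586) = 1/32102 ≈ 3.1151e-5)
((-241480 + I(-434)) + r*(-51))/(-525776) = ((-241480 + (-8 - 257*(-434) + 2*(-434)**2)) + (1/32102)*(-51))/(-525776) = ((-241480 + (-8 + 111538 + 2*188356)) - 51/32102)*(-1/525776) = ((-241480 + (-8 + 111538 + 376712)) - 51/32102)*(-1/525776) = ((-241480 + 488242) - 51/32102)*(-1/525776) = (246762 - 51/32102)*(-1/525776) = (7921553673/32102)*(-1/525776) = -7921553673/16878461152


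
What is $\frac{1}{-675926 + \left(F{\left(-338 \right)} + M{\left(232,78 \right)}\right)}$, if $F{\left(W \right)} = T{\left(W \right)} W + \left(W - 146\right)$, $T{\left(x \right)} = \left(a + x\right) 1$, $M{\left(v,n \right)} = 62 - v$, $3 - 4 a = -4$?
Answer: $- \frac{2}{1125855} \approx -1.7764 \cdot 10^{-6}$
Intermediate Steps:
$a = \frac{7}{4}$ ($a = \frac{3}{4} - -1 = \frac{3}{4} + 1 = \frac{7}{4} \approx 1.75$)
$T{\left(x \right)} = \frac{7}{4} + x$ ($T{\left(x \right)} = \left(\frac{7}{4} + x\right) 1 = \frac{7}{4} + x$)
$F{\left(W \right)} = -146 + W + W \left(\frac{7}{4} + W\right)$ ($F{\left(W \right)} = \left(\frac{7}{4} + W\right) W + \left(W - 146\right) = W \left(\frac{7}{4} + W\right) + \left(-146 + W\right) = -146 + W + W \left(\frac{7}{4} + W\right)$)
$\frac{1}{-675926 + \left(F{\left(-338 \right)} + M{\left(232,78 \right)}\right)} = \frac{1}{-675926 + \left(\left(-146 + \left(-338\right)^{2} + \frac{11}{4} \left(-338\right)\right) + \left(62 - 232\right)\right)} = \frac{1}{-675926 + \left(\left(-146 + 114244 - \frac{1859}{2}\right) + \left(62 - 232\right)\right)} = \frac{1}{-675926 + \left(\frac{226337}{2} - 170\right)} = \frac{1}{-675926 + \frac{225997}{2}} = \frac{1}{- \frac{1125855}{2}} = - \frac{2}{1125855}$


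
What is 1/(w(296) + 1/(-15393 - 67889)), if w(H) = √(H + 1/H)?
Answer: 6162868/151925501914503 + 3467945762*√6483658/151925501914503 ≈ 0.058124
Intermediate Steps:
1/(w(296) + 1/(-15393 - 67889)) = 1/(√(296 + 1/296) + 1/(-15393 - 67889)) = 1/(√(296 + 1/296) + 1/(-83282)) = 1/(√(87617/296) - 1/83282) = 1/(√6483658/148 - 1/83282) = 1/(-1/83282 + √6483658/148)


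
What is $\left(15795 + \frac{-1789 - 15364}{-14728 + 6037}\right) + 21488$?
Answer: $\frac{324043706}{8691} \approx 37285.0$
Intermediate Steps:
$\left(15795 + \frac{-1789 - 15364}{-14728 + 6037}\right) + 21488 = \left(15795 - \frac{17153}{-8691}\right) + 21488 = \left(15795 - - \frac{17153}{8691}\right) + 21488 = \left(15795 + \frac{17153}{8691}\right) + 21488 = \frac{137291498}{8691} + 21488 = \frac{324043706}{8691}$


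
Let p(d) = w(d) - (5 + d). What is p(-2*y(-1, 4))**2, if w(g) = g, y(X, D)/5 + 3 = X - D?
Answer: 25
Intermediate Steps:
y(X, D) = -15 - 5*D + 5*X (y(X, D) = -15 + 5*(X - D) = -15 + (-5*D + 5*X) = -15 - 5*D + 5*X)
p(d) = -5 (p(d) = d - (5 + d) = d + (-5 - d) = -5)
p(-2*y(-1, 4))**2 = (-5)**2 = 25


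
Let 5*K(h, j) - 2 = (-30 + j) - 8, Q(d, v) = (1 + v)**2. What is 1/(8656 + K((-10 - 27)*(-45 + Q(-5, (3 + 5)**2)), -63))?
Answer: 5/43181 ≈ 0.00011579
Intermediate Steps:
K(h, j) = -36/5 + j/5 (K(h, j) = 2/5 + ((-30 + j) - 8)/5 = 2/5 + (-38 + j)/5 = 2/5 + (-38/5 + j/5) = -36/5 + j/5)
1/(8656 + K((-10 - 27)*(-45 + Q(-5, (3 + 5)**2)), -63)) = 1/(8656 + (-36/5 + (1/5)*(-63))) = 1/(8656 + (-36/5 - 63/5)) = 1/(8656 - 99/5) = 1/(43181/5) = 5/43181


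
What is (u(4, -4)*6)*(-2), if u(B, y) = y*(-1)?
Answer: -48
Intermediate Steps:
u(B, y) = -y
(u(4, -4)*6)*(-2) = (-1*(-4)*6)*(-2) = (4*6)*(-2) = 24*(-2) = -48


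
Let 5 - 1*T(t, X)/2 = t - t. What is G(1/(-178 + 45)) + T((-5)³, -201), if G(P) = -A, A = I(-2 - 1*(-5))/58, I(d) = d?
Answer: 577/58 ≈ 9.9483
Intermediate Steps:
A = 3/58 (A = (-2 - 1*(-5))/58 = (-2 + 5)*(1/58) = 3*(1/58) = 3/58 ≈ 0.051724)
G(P) = -3/58 (G(P) = -1*3/58 = -3/58)
T(t, X) = 10 (T(t, X) = 10 - 2*(t - t) = 10 - 2*0 = 10 + 0 = 10)
G(1/(-178 + 45)) + T((-5)³, -201) = -3/58 + 10 = 577/58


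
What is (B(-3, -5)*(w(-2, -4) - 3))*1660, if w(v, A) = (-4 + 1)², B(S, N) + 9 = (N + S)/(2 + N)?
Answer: -63080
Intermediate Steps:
B(S, N) = -9 + (N + S)/(2 + N)
w(v, A) = 9 (w(v, A) = (-3)² = 9)
(B(-3, -5)*(w(-2, -4) - 3))*1660 = (((-18 - 3 - 8*(-5))/(2 - 5))*(9 - 3))*1660 = (((-18 - 3 + 40)/(-3))*6)*1660 = (-⅓*19*6)*1660 = -19/3*6*1660 = -38*1660 = -63080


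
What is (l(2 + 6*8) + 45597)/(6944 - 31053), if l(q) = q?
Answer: -45647/24109 ≈ -1.8934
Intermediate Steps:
(l(2 + 6*8) + 45597)/(6944 - 31053) = ((2 + 6*8) + 45597)/(6944 - 31053) = ((2 + 48) + 45597)/(-24109) = (50 + 45597)*(-1/24109) = 45647*(-1/24109) = -45647/24109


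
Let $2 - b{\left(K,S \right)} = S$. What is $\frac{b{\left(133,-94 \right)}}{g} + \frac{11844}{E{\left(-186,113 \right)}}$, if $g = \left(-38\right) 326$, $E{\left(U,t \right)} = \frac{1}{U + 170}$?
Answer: $- \frac{586893912}{3097} \approx -1.895 \cdot 10^{5}$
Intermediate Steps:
$b{\left(K,S \right)} = 2 - S$
$E{\left(U,t \right)} = \frac{1}{170 + U}$
$g = -12388$
$\frac{b{\left(133,-94 \right)}}{g} + \frac{11844}{E{\left(-186,113 \right)}} = \frac{2 - -94}{-12388} + \frac{11844}{\frac{1}{170 - 186}} = \left(2 + 94\right) \left(- \frac{1}{12388}\right) + \frac{11844}{\frac{1}{-16}} = 96 \left(- \frac{1}{12388}\right) + \frac{11844}{- \frac{1}{16}} = - \frac{24}{3097} + 11844 \left(-16\right) = - \frac{24}{3097} - 189504 = - \frac{586893912}{3097}$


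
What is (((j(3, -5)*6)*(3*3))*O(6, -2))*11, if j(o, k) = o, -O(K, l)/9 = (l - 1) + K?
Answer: -48114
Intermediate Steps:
O(K, l) = 9 - 9*K - 9*l (O(K, l) = -9*((l - 1) + K) = -9*((-1 + l) + K) = -9*(-1 + K + l) = 9 - 9*K - 9*l)
(((j(3, -5)*6)*(3*3))*O(6, -2))*11 = (((3*6)*(3*3))*(9 - 9*6 - 9*(-2)))*11 = ((18*9)*(9 - 54 + 18))*11 = (162*(-27))*11 = -4374*11 = -48114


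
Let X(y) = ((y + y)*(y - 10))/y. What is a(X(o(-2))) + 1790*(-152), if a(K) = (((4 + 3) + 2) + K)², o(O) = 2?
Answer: -272031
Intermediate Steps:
X(y) = -20 + 2*y (X(y) = ((2*y)*(-10 + y))/y = (2*y*(-10 + y))/y = -20 + 2*y)
a(K) = (9 + K)² (a(K) = ((7 + 2) + K)² = (9 + K)²)
a(X(o(-2))) + 1790*(-152) = (9 + (-20 + 2*2))² + 1790*(-152) = (9 + (-20 + 4))² - 272080 = (9 - 16)² - 272080 = (-7)² - 272080 = 49 - 272080 = -272031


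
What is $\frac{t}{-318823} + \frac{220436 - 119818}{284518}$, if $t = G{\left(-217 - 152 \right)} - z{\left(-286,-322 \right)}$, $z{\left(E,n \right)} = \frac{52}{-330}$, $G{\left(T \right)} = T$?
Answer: $\frac{2655202681136}{7483647790905} \approx 0.3548$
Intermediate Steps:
$z{\left(E,n \right)} = - \frac{26}{165}$ ($z{\left(E,n \right)} = 52 \left(- \frac{1}{330}\right) = - \frac{26}{165}$)
$t = - \frac{60859}{165}$ ($t = \left(-217 - 152\right) - - \frac{26}{165} = \left(-217 - 152\right) + \frac{26}{165} = -369 + \frac{26}{165} = - \frac{60859}{165} \approx -368.84$)
$\frac{t}{-318823} + \frac{220436 - 119818}{284518} = - \frac{60859}{165 \left(-318823\right)} + \frac{220436 - 119818}{284518} = \left(- \frac{60859}{165}\right) \left(- \frac{1}{318823}\right) + \left(220436 - 119818\right) \frac{1}{284518} = \frac{60859}{52605795} + 100618 \cdot \frac{1}{284518} = \frac{60859}{52605795} + \frac{50309}{142259} = \frac{2655202681136}{7483647790905}$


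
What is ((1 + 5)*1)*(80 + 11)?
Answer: 546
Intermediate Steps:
((1 + 5)*1)*(80 + 11) = (6*1)*91 = 6*91 = 546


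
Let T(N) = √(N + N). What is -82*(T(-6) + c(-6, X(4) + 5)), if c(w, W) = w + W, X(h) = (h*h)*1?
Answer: -1230 - 164*I*√3 ≈ -1230.0 - 284.06*I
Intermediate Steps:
X(h) = h² (X(h) = h²*1 = h²)
T(N) = √2*√N (T(N) = √(2*N) = √2*√N)
c(w, W) = W + w
-82*(T(-6) + c(-6, X(4) + 5)) = -82*(√2*√(-6) + ((4² + 5) - 6)) = -82*(√2*(I*√6) + ((16 + 5) - 6)) = -82*(2*I*√3 + (21 - 6)) = -82*(2*I*√3 + 15) = -82*(15 + 2*I*√3) = -1230 - 164*I*√3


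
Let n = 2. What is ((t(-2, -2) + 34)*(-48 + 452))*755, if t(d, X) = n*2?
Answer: 11590760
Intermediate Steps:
t(d, X) = 4 (t(d, X) = 2*2 = 4)
((t(-2, -2) + 34)*(-48 + 452))*755 = ((4 + 34)*(-48 + 452))*755 = (38*404)*755 = 15352*755 = 11590760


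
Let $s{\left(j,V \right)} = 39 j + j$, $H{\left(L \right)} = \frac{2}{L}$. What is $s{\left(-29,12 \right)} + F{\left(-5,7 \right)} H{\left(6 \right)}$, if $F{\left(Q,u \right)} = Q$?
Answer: $- \frac{3485}{3} \approx -1161.7$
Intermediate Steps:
$s{\left(j,V \right)} = 40 j$
$s{\left(-29,12 \right)} + F{\left(-5,7 \right)} H{\left(6 \right)} = 40 \left(-29\right) - 5 \cdot \frac{2}{6} = -1160 - 5 \cdot 2 \cdot \frac{1}{6} = -1160 - \frac{5}{3} = - \frac{3485}{3}$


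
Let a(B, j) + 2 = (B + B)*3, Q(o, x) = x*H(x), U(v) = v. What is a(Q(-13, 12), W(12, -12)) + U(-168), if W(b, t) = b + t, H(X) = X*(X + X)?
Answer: 20566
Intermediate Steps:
H(X) = 2*X**2 (H(X) = X*(2*X) = 2*X**2)
Q(o, x) = 2*x**3 (Q(o, x) = x*(2*x**2) = 2*x**3)
a(B, j) = -2 + 6*B (a(B, j) = -2 + (B + B)*3 = -2 + (2*B)*3 = -2 + 6*B)
a(Q(-13, 12), W(12, -12)) + U(-168) = (-2 + 6*(2*12**3)) - 168 = (-2 + 6*(2*1728)) - 168 = (-2 + 6*3456) - 168 = (-2 + 20736) - 168 = 20734 - 168 = 20566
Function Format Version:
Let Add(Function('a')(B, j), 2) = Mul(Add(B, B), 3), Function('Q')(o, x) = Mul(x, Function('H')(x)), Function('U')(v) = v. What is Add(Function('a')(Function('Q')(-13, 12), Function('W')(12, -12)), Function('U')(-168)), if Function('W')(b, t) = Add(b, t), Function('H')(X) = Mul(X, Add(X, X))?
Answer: 20566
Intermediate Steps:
Function('H')(X) = Mul(2, Pow(X, 2)) (Function('H')(X) = Mul(X, Mul(2, X)) = Mul(2, Pow(X, 2)))
Function('Q')(o, x) = Mul(2, Pow(x, 3)) (Function('Q')(o, x) = Mul(x, Mul(2, Pow(x, 2))) = Mul(2, Pow(x, 3)))
Function('a')(B, j) = Add(-2, Mul(6, B)) (Function('a')(B, j) = Add(-2, Mul(Add(B, B), 3)) = Add(-2, Mul(Mul(2, B), 3)) = Add(-2, Mul(6, B)))
Add(Function('a')(Function('Q')(-13, 12), Function('W')(12, -12)), Function('U')(-168)) = Add(Add(-2, Mul(6, Mul(2, Pow(12, 3)))), -168) = Add(Add(-2, Mul(6, Mul(2, 1728))), -168) = Add(Add(-2, Mul(6, 3456)), -168) = Add(Add(-2, 20736), -168) = Add(20734, -168) = 20566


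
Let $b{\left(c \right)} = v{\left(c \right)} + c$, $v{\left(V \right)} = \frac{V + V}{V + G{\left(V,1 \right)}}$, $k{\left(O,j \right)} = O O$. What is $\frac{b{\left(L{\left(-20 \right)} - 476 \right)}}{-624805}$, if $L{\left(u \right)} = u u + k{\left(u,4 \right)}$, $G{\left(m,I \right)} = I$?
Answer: $- \frac{105948}{203061625} \approx -0.00052175$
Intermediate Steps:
$k{\left(O,j \right)} = O^{2}$
$L{\left(u \right)} = 2 u^{2}$ ($L{\left(u \right)} = u u + u^{2} = u^{2} + u^{2} = 2 u^{2}$)
$v{\left(V \right)} = \frac{2 V}{1 + V}$ ($v{\left(V \right)} = \frac{V + V}{V + 1} = \frac{2 V}{1 + V}$)
$b{\left(c \right)} = c + \frac{2 c}{1 + c}$ ($b{\left(c \right)} = \frac{2 c}{1 + c} + c = c + \frac{2 c}{1 + c}$)
$\frac{b{\left(L{\left(-20 \right)} - 476 \right)}}{-624805} = \frac{\left(2 \left(-20\right)^{2} - 476\right) \frac{1}{1 + \left(2 \left(-20\right)^{2} - 476\right)} \left(3 + \left(2 \left(-20\right)^{2} - 476\right)\right)}{-624805} = \frac{\left(2 \cdot 400 - 476\right) \left(3 + \left(2 \cdot 400 - 476\right)\right)}{1 + \left(2 \cdot 400 - 476\right)} \left(- \frac{1}{624805}\right) = \frac{\left(800 - 476\right) \left(3 + \left(800 - 476\right)\right)}{1 + \left(800 - 476\right)} \left(- \frac{1}{624805}\right) = \frac{324 \left(3 + 324\right)}{1 + 324} \left(- \frac{1}{624805}\right) = 324 \cdot \frac{1}{325} \cdot 327 \left(- \frac{1}{624805}\right) = \frac{105948}{325} \left(- \frac{1}{624805}\right) = - \frac{105948}{203061625}$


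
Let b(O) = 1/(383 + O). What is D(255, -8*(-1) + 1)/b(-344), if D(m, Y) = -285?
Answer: -11115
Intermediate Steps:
D(255, -8*(-1) + 1)/b(-344) = -285/(1/(383 - 344)) = -285/(1/39) = -285/1/39 = -285*39 = -11115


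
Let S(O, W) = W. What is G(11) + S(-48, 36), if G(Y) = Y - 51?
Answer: -4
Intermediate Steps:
G(Y) = -51 + Y
G(11) + S(-48, 36) = (-51 + 11) + 36 = -40 + 36 = -4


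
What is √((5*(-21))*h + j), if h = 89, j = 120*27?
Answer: I*√6105 ≈ 78.135*I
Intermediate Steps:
j = 3240
√((5*(-21))*h + j) = √((5*(-21))*89 + 3240) = √(-105*89 + 3240) = √(-9345 + 3240) = √(-6105) = I*√6105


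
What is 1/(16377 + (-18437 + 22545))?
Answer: 1/20485 ≈ 4.8816e-5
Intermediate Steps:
1/(16377 + (-18437 + 22545)) = 1/(16377 + 4108) = 1/20485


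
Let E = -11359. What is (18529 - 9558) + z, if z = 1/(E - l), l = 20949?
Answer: 289835067/32308 ≈ 8971.0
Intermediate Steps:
z = -1/32308 (z = 1/(-11359 - 1*20949) = 1/(-11359 - 20949) = 1/(-32308) = -1/32308 ≈ -3.0952e-5)
(18529 - 9558) + z = (18529 - 9558) - 1/32308 = 8971 - 1/32308 = 289835067/32308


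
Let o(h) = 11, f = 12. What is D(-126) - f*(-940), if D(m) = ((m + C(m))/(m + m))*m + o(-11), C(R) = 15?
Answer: 22471/2 ≈ 11236.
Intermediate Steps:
D(m) = 37/2 + m/2 (D(m) = ((m + 15)/(m + m))*m + 11 = ((15 + m)/((2*m)))*m + 11 = ((15 + m)*(1/(2*m)))*m + 11 = ((15 + m)/(2*m))*m + 11 = (15/2 + m/2) + 11 = 37/2 + m/2)
D(-126) - f*(-940) = (37/2 + (1/2)*(-126)) - 12*(-940) = (37/2 - 63) - 1*(-11280) = -89/2 + 11280 = 22471/2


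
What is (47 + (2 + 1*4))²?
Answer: 2809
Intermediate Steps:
(47 + (2 + 1*4))² = (47 + (2 + 4))² = (47 + 6)² = 53² = 2809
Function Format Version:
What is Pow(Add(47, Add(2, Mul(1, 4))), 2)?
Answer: 2809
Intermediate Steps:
Pow(Add(47, Add(2, Mul(1, 4))), 2) = Pow(Add(47, Add(2, 4)), 2) = Pow(Add(47, 6), 2) = Pow(53, 2) = 2809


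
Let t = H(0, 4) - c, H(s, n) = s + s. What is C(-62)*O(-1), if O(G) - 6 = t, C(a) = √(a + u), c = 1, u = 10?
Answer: 10*I*√13 ≈ 36.056*I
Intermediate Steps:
H(s, n) = 2*s
t = -1 (t = 2*0 - 1*1 = 0 - 1 = -1)
C(a) = √(10 + a) (C(a) = √(a + 10) = √(10 + a))
O(G) = 5 (O(G) = 6 - 1 = 5)
C(-62)*O(-1) = √(10 - 62)*5 = √(-52)*5 = (2*I*√13)*5 = 10*I*√13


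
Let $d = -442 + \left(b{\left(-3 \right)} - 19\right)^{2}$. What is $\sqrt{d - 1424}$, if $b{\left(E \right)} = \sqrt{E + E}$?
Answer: $\sqrt{-1866 + \left(-19 + i \sqrt{6}\right)^{2}} \approx 1.1967 - 38.89 i$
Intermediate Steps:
$b{\left(E \right)} = \sqrt{2} \sqrt{E}$ ($b{\left(E \right)} = \sqrt{2 E} = \sqrt{2} \sqrt{E}$)
$d = -442 + \left(-19 + i \sqrt{6}\right)^{2}$ ($d = -442 + \left(\sqrt{2} \sqrt{-3} - 19\right)^{2} = -442 + \left(\sqrt{2} i \sqrt{3} - 19\right)^{2} = -442 + \left(i \sqrt{6} - 19\right)^{2} = -442 + \left(-19 + i \sqrt{6}\right)^{2} \approx -87.0 - 93.081 i$)
$\sqrt{d - 1424} = \sqrt{\left(-442 + \left(19 - i \sqrt{6}\right)^{2}\right) - 1424} = \sqrt{-1866 + \left(19 - i \sqrt{6}\right)^{2}}$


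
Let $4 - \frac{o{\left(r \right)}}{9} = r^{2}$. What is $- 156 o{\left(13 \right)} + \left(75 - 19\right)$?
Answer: $231716$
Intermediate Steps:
$o{\left(r \right)} = 36 - 9 r^{2}$
$- 156 o{\left(13 \right)} + \left(75 - 19\right) = - 156 \left(36 - 9 \cdot 13^{2}\right) + \left(75 - 19\right) = - 156 \left(36 - 1521\right) + \left(75 - 19\right) = - 156 \left(36 - 1521\right) + 56 = \left(-156\right) \left(-1485\right) + 56 = 231660 + 56 = 231716$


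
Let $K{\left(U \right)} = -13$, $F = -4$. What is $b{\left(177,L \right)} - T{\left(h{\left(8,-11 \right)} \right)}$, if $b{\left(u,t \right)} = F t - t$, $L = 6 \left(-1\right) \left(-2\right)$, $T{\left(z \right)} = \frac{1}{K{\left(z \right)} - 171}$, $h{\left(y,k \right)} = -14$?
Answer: $- \frac{11039}{184} \approx -59.995$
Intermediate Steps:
$T{\left(z \right)} = - \frac{1}{184}$ ($T{\left(z \right)} = \frac{1}{-13 - 171} = \frac{1}{-184} = - \frac{1}{184}$)
$L = 12$ ($L = \left(-6\right) \left(-2\right) = 12$)
$b{\left(u,t \right)} = - 5 t$ ($b{\left(u,t \right)} = - 4 t - t = - 5 t$)
$b{\left(177,L \right)} - T{\left(h{\left(8,-11 \right)} \right)} = \left(-5\right) 12 - - \frac{1}{184} = -60 + \frac{1}{184} = - \frac{11039}{184}$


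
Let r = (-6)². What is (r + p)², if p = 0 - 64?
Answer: 784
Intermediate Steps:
p = -64
r = 36
(r + p)² = (36 - 64)² = (-28)² = 784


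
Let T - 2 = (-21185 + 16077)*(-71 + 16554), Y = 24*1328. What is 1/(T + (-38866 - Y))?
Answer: -1/84265900 ≈ -1.1867e-8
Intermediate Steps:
Y = 31872
T = -84195162 (T = 2 + (-21185 + 16077)*(-71 + 16554) = 2 - 5108*16483 = 2 - 84195164 = -84195162)
1/(T + (-38866 - Y)) = 1/(-84195162 + (-38866 - 1*31872)) = 1/(-84195162 + (-38866 - 31872)) = 1/(-84195162 - 70738) = 1/(-84265900) = -1/84265900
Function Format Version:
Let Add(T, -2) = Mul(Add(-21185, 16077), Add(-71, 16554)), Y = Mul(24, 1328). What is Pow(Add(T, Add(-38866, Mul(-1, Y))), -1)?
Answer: Rational(-1, 84265900) ≈ -1.1867e-8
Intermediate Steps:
Y = 31872
T = -84195162 (T = Add(2, Mul(Add(-21185, 16077), Add(-71, 16554))) = Add(2, Mul(-5108, 16483)) = Add(2, -84195164) = -84195162)
Pow(Add(T, Add(-38866, Mul(-1, Y))), -1) = Pow(Add(-84195162, Add(-38866, Mul(-1, 31872))), -1) = Pow(Add(-84195162, Add(-38866, -31872)), -1) = Pow(Add(-84195162, -70738), -1) = Pow(-84265900, -1) = Rational(-1, 84265900)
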